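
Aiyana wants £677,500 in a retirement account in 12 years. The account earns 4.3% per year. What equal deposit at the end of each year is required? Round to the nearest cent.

£44,318.75

PMT = 677500 / ( [(1+0.043)^12 − 1] / 0.043 ) = 677500 / 15.286985 = 44,318.7467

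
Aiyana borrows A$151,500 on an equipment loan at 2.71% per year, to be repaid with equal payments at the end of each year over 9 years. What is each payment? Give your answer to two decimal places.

A$19,195.49

PMT = 151500 / ( [1 − (1+0.0271)^(−9)] / 0.0271 ) = 151500 / 7.892479 = 19,195.4908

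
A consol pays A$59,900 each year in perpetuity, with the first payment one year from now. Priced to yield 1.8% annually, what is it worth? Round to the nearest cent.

PV = C/r = 59900/0.018 = 3,327,777.7778

A$3,327,777.78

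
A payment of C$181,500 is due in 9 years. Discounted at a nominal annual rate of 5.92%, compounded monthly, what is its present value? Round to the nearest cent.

Periodic rate i = 0.0592/12 = 0.00493333; n = 9 × 12 = 108 periods.
PV = 181,500 / (1 + 0.00493333)^108 = 181,500 / 1.701466 = 106,672.7341

C$106,672.73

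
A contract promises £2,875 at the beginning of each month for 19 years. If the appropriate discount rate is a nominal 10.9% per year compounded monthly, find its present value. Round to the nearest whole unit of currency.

£278,749

i = 0.109/12 = 0.00908333 per month; n = 19·12 = 228.
Annuity factor a(228|0.00908333) × (1+i) = 96.956014; PV = 2875 × 96.956014 = 278,748.5394
Payments are at the start of each period, so multiply by (1+i).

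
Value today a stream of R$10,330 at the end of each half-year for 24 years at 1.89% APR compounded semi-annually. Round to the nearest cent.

Periodic rate i = 0.0189/2 = 0.00945; n = 24 × 2 = 48 periods.
Annuity factor a(48|0.00945) = 38.445351; PV = 10330 × 38.445351 = 397,140.4760

R$397,140.48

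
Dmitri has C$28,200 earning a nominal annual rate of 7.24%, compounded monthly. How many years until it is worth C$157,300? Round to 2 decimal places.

23.81 years

Periodic rate i = 0.0724/12 = 0.00603333.
n = ln(157300/28200) / ln(1+0.00603333) = ln(5.57801) / 0.006015 = 285.7480 months
= 285.7480/12 years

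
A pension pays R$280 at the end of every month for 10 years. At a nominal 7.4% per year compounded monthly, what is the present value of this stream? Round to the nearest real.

R$23,693

With 12 periods per year: i = 0.00616667, n = 120.
PV = 280 × [1 − (1+0.00616667)^(−120)] / 0.00616667 = 280 × 84.616328 = 23,692.5719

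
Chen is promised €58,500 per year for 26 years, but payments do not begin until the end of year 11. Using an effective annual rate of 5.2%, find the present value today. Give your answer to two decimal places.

€496,255.37

PV at t=10 (ordinary 26-year annuity): 58500 × a(26|0.052) = 58500 × 14.083375 = 823,877.4447
PV₀ = 823,877.4447 / (1+0.052)^10 = 823,877.4447 / 1.660188 = 496,255.3652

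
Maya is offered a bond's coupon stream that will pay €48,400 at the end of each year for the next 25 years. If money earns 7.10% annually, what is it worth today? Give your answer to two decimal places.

€558,988.54

Annuity factor a(25|0.071) = 11.549350; PV = 48400 × 11.549350 = 558,988.5362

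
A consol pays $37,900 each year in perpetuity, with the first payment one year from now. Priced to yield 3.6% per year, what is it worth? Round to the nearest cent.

PV = C/r = 37900/0.036 = 1,052,777.7778

$1,052,777.78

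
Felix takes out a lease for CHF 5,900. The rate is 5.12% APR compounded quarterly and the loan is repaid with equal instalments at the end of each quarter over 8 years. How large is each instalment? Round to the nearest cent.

i = 0.0512/4 = 0.0128 per quarter; n = 8·4 = 32.
Annuity-PV factor = 26.121585; PMT = 5900 / 26.121585 = 225.8668

CHF 225.87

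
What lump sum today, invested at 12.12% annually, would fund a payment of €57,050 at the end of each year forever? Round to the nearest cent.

€470,709.57

PV = C/r = 57050/0.1212 = 470,709.5710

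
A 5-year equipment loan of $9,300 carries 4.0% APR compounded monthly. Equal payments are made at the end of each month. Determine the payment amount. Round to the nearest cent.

$171.27

With 12 periods per year: i = 0.00333333, n = 60.
PMT = 9300 / ( [1 − (1+0.00333333)^(−60)] / 0.00333333 ) = 9300 / 54.299069 = 171.2737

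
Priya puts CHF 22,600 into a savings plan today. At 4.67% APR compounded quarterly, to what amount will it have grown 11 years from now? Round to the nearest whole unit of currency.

CHF 37,663

i = 0.0467/4 = 0.011675 per quarter; n = 11·4 = 44.
22,600 × (1+0.011675)^44 = 22,600 × 1.666498 = 37,662.8546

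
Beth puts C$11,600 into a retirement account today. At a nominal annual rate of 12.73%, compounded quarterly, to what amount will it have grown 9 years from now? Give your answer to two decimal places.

i = 0.1273/4 = 0.031825 per quarter; n = 9·4 = 36.
FV = 11,600 × (1 + 0.031825)^36 = 35,832.3796

C$35,832.38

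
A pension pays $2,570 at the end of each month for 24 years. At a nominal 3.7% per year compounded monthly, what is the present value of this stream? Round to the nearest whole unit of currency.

$490,072

With 12 periods per year: i = 0.00308333, n = 288.
PV = PMT · [1 − (1+i)^(−n)] / i = 2570 · 190.689591 = 490,072.2484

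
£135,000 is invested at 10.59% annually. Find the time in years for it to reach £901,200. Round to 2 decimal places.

18.86 years

(1+i)^n = 901200/135000 = 6.67556, so n = ln 6.67556 / ln 1.1059 = 18.8601 years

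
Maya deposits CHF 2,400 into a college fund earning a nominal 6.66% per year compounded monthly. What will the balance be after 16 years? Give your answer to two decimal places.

With 12 periods per year: i = 0.00555, n = 192.
FV = 2,400 × (1 + 0.00555)^192 = 6,945.6988

CHF 6,945.70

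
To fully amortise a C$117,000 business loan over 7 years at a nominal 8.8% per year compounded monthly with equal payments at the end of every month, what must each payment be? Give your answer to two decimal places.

C$1,870.57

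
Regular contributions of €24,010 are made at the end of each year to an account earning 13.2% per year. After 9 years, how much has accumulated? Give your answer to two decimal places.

€373,288.95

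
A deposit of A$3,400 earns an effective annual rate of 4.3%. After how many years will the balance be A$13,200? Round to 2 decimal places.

32.22 years

(1+i)^n = 13200/3400 = 3.88235, so n = ln 3.88235 / ln 1.043 = 32.2186 years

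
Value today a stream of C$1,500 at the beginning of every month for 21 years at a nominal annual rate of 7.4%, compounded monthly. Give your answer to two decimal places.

C$192,756.87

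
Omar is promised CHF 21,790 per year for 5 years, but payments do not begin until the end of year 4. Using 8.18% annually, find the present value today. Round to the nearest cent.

Value one period before first payment (t=3): 21790 × [1 − (1+0.0818)^(−5)] / 0.0818 = 21790 × 3.973840 = 86,589.9656
PV₀ = 86,589.9656 / (1+0.0818)^3 = 86,589.9656 / 1.266021 = 68,395.3594

CHF 68,395.36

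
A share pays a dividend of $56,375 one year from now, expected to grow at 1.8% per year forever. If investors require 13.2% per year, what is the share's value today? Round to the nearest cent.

PV = D₁/(r − g) = 56375/(0.132 − 0.018) = 494,517.5439

$494,517.54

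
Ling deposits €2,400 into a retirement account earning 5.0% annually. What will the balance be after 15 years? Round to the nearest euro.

2,400 × (1+0.05)^15 = 2,400 × 2.078928 = 4,989.4276

€4,989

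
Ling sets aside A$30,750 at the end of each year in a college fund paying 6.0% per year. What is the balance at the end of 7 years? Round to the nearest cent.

A$258,110.51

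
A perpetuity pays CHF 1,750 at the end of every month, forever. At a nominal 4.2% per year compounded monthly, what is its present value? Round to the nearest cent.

Periodic rate i = 0.042/12 = 0.0035.
PV = C/r = 1750/0.0035 = 500,000.0000

CHF 500,000.00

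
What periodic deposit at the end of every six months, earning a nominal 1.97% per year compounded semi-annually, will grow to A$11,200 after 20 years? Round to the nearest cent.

Periodic rate i = 0.0197/2 = 0.00985; n = 20 × 2 = 40 periods.
PMT = 11200 / ( [(1+0.00985)^40 − 1] / 0.00985 ) = 11200 / 48.735489 = 229.8120

A$229.81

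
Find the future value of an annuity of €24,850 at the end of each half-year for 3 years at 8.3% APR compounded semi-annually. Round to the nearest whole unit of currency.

€165,452

i = 0.083/2 = 0.0415 per half-year; n = 3·2 = 6.
Accumulation factor s(6|0.0415) = 6.658035; FV = 24850 × 6.658035 = 165,452.1703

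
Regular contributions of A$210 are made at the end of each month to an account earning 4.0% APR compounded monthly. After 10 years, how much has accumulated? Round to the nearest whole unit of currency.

A$30,922

Periodic rate i = 0.04/12 = 0.00333333; n = 10 × 12 = 120 periods.
Accumulation factor s(120|0.00333333) = 147.249805; FV = 210 × 147.249805 = 30,922.4590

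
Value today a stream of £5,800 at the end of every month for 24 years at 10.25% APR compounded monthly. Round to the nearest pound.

£620,403

With 12 periods per year: i = 0.00854167, n = 288.
PV = PMT · [1 − (1+i)^(−n)] / i = 5800 · 106.965992 = 620,402.7538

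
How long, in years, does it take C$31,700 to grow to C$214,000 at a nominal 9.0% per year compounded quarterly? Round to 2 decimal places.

Periodic rate i = 0.09/4 = 0.0225.
(1+i)^n = 214000/31700 = 6.75079, so n = ln 6.75079 / ln 1.0225 = 85.8250 quarters
= 85.8250/4 years

21.46 years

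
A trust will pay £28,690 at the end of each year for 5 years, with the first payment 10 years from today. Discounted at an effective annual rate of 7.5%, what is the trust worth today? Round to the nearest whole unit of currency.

£60,544

PV at t=9 (ordinary 5-year annuity): 28690 × a(5|0.075) = 28690 × 4.045885 = 116,076.4378
PV₀ = 116,076.4378 / (1+0.075)^9 = 116,076.4378 / 1.917239 = 60,543.5516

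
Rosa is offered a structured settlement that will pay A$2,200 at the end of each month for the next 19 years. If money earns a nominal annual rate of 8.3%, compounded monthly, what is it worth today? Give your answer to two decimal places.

A$252,002.77

With 12 periods per year: i = 0.00691667, n = 228.
PV = 2200 × [1 − (1+0.00691667)^(−228)] / 0.00691667 = 2200 × 114.546715 = 252,002.7735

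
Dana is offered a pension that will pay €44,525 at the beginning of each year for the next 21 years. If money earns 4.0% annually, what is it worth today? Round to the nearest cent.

€649,634.28

PV = PMT · [1 − (1+i)^(−n)] / i × (1+i) = 44525 · 14.590326 = 649,634.2805
(annuity-due: payments at period start, so ×(1+i).)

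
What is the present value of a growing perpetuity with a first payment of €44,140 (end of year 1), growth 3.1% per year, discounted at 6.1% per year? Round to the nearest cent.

€1,471,333.33

PV = D₁/(r − g) = 44140/(0.061 − 0.031) = 1,471,333.3333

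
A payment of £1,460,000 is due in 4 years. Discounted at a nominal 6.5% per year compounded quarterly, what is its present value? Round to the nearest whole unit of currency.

i = 0.065/4 = 0.01625 per quarter; n = 4·4 = 16.
PV = FV·(1+i)^(−n) = 1,460,000 × 0.772665 = 1,128,090.4383

£1,128,090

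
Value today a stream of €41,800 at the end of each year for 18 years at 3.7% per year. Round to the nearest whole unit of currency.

PV = PMT · [1 − (1+i)^(−n)] / i = 41800 · 12.973651 = 542,298.6198

€542,299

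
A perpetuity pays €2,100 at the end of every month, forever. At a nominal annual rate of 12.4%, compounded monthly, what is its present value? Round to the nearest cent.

€203,225.81

Periodic rate i = 0.124/12 = 0.0103333.
PV = C/r = 2100/0.0103333 = 203,225.8065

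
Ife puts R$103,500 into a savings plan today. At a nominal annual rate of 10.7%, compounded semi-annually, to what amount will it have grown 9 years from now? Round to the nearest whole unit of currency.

With 2 periods per year: i = 0.0535, n = 18.
FV = 103,500 × (1 + 0.0535)^18 = 264,461.2637

R$264,461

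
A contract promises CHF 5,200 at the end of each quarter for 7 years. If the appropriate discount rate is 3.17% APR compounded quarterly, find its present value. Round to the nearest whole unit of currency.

i = 0.0317/4 = 0.007925 per quarter; n = 7·4 = 28.
Annuity factor a(28|0.007925) = 25.022541; PV = 5200 × 25.022541 = 130,117.2112

CHF 130,117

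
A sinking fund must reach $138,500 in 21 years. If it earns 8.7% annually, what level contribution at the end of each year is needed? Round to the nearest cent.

$2,528.60

FV-annuity factor = 54.773337; PMT = 138500 / 54.773337 = 2,528.6026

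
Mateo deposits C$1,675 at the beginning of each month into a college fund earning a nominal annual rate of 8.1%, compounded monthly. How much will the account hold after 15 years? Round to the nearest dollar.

With 12 periods per year: i = 0.00675, n = 180.
FV = PMT · [(1+i)^n − 1] / i × (1+i) = 1675 · 351.477108 = 588,724.1561
(Beginning-of-period payments → annuity-due factor ×(1+i).)

C$588,724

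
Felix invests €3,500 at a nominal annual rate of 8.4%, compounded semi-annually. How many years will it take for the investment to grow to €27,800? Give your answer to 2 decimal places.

25.18 years

Periodic rate i = 0.084/2 = 0.042.
(1+i)^n = 27800/3500 = 7.94286, so n = ln 7.94286 / ln 1.042 = 50.3689 half-years
= 50.3689/2 years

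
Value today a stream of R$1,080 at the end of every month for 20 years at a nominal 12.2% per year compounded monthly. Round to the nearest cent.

With 12 periods per year: i = 0.0101667, n = 240.
PV = 1080 × [1 − (1+0.0101667)^(−240)] / 0.0101667 = 1080 × 89.681183 = 96,855.6776

R$96,855.68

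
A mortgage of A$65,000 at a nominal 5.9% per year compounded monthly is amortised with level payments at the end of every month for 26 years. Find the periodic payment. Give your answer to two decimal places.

A$407.88

Periodic rate i = 0.059/12 = 0.00491667; n = 26 × 12 = 312 periods.
Annuity-PV factor = 159.359301; PMT = 65000 / 159.359301 = 407.8833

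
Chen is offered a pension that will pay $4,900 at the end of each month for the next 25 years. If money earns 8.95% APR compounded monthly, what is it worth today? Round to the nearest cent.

With 12 periods per year: i = 0.00745833, n = 300.
PV = 4900 × [1 − (1+0.00745833)^(−300)] / 0.00745833 = 4900 × 119.649414 = 586,282.1310

$586,282.13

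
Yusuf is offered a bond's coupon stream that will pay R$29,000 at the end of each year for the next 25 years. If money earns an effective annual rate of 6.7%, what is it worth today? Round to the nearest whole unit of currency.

PV = PMT · [1 − (1+i)^(−n)] / i = 29000 · 11.975423 = 347,287.2597

R$347,287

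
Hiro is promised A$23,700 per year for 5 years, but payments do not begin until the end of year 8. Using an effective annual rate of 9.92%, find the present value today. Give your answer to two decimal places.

A$46,433.22

PV at t=7 (ordinary 5-year annuity): 23700 × a(5|0.0992) = 23700 × 3.798547 = 90,025.5601
PV₀ = 90,025.5601 / (1+0.0992)^7 = 90,025.5601 / 1.938818 = 46,433.2192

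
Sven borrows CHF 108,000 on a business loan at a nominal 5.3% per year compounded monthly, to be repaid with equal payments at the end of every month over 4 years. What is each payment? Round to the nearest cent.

With 12 periods per year: i = 0.00441667, n = 48.
PMT = 108000 / ( [1 − (1+0.00441667)^(−48)] / 0.00441667 ) = 108000 / 43.167757 = 2,501.8673

CHF 2,501.87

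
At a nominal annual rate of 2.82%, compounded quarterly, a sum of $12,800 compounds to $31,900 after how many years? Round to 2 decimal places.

Periodic rate i = 0.0282/4 = 0.00705.
n = ln(31900/12800) / ln(1+0.00705) = ln(2.49219) / 0.007025 = 129.9824 quarters
= 129.9824/4 years

32.50 years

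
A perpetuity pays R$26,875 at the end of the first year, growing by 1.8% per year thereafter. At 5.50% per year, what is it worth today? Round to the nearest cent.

PV = PMT / (i − g) = 26875 / (0.055 − 0.018) = 26875 / 0.037000 = 726,351.3514

R$726,351.35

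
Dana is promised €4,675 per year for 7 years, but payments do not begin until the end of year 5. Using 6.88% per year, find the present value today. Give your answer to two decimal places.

€19,388.60

Value one period before first payment (t=4): 4675 × [1 − (1+0.0688)^(−7)] / 0.0688 = 4675 × 5.411910 = 25,300.6771
Discount back 4 years: 25,300.6771 × (1+0.0688)^(−4) = 25,300.6771 × 0.766327 = 19,388.5961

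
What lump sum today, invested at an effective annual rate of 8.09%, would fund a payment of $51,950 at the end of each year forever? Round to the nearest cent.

$642,150.80

PV = C/r = 51950/0.0809 = 642,150.8035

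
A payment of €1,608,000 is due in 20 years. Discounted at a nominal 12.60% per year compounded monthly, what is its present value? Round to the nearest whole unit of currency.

€131,090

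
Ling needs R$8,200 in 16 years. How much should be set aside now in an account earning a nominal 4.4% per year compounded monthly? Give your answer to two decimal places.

With 12 periods per year: i = 0.00366667, n = 192.
PV = 8,200 / (1 + 0.00366667)^192 = 8,200 / 2.019222 = 4,060.9692

R$4,060.97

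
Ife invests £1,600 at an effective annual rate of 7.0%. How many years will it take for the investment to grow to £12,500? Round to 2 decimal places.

30.38 years

(1+i)^n = 12500/1600 = 7.81250, so n = ln 7.81250 / ln 1.07 = 30.3838 years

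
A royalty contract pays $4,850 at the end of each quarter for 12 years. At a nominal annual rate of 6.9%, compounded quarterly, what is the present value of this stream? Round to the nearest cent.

$157,444.21

Periodic rate i = 0.069/4 = 0.01725; n = 12 × 4 = 48 periods.
Annuity factor a(48|0.01725) = 32.462723; PV = 4850 × 32.462723 = 157,444.2065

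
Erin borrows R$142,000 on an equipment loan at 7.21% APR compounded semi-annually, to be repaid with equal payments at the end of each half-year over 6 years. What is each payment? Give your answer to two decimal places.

R$14,785.67

i = 0.0721/2 = 0.03605 per half-year; n = 6·2 = 12.
Annuity-PV factor = 9.603892; PMT = 142000 / 9.603892 = 14,785.6718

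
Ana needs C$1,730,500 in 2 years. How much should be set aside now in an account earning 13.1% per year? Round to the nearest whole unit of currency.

C$1,352,840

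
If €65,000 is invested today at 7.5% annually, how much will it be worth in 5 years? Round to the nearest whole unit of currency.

€93,316

FV = 65,000 × (1 + 0.075)^5 = 93,315.9062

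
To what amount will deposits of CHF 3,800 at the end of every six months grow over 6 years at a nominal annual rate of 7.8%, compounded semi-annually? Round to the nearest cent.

Periodic rate i = 0.078/2 = 0.039; n = 6 × 2 = 12 periods.
Accumulation factor s(12|0.039) = 14.939901; FV = 3800 × 14.939901 = 56,771.6252

CHF 56,771.63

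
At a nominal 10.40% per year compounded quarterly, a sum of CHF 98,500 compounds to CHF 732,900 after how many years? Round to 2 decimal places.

19.55 years

Periodic rate i = 0.104/4 = 0.026.
n = ln(732900/98500) / ln(1+0.026) = ln(7.44061) / 0.025668 = 78.1897 quarters
= 78.1897/4 years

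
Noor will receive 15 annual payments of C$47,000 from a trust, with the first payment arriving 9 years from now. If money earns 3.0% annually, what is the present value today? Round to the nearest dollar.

C$442,924

PV at t=8 (ordinary 15-year annuity): 47000 × a(15|0.03) = 47000 × 11.937935 = 561,082.9491
PV₀ = 561,082.9491 / (1+0.03)^8 = 561,082.9491 / 1.266770 = 442,924.0612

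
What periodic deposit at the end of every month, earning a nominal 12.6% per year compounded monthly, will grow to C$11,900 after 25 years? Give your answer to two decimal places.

With 12 periods per year: i = 0.0105, n = 300.
PMT = 11900 / ( [(1+0.0105)^300 − 1] / 0.0105 ) = 11900 / 2091.043286 = 5.6909

C$5.69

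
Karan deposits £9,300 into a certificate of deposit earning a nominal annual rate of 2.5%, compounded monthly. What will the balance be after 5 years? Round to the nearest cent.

Periodic rate i = 0.025/12 = 0.00208333; n = 5 × 12 = 60 periods.
9,300 × (1+0.00208333)^60 = 9,300 × 1.133001 = 10,536.9104

£10,536.91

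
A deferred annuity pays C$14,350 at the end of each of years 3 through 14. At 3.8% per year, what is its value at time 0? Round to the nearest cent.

Value one period before first payment (t=2): 14350 × [1 − (1+0.038)^(−12)] / 0.038 = 14350 × 9.494931 = 136,252.2574
Discount back 2 years: 136,252.2574 × (1+0.038)^(−2) = 136,252.2574 × 0.928122 = 126,458.7834

C$126,458.78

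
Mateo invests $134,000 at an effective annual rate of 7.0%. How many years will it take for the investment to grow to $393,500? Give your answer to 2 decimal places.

n = ln(393500/134000) / ln(1+0.07) = ln(2.93657) / 0.067659 = 15.9217 years

15.92 years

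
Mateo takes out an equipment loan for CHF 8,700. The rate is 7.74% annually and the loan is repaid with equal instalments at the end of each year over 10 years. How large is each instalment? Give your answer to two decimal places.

Annuity-PV factor = 6.789489; PMT = 8700 / 6.789489 = 1,281.3924

CHF 1,281.39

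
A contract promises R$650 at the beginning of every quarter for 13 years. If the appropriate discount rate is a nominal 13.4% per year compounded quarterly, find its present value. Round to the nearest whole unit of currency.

i = 0.134/4 = 0.0335 per quarter; n = 13·4 = 52.
PV = PMT · [1 − (1+i)^(−n)] / i × (1+i) = 650 · 25.290159 = 16,438.6033
Payments are at the start of each period, so multiply by (1+i).

R$16,439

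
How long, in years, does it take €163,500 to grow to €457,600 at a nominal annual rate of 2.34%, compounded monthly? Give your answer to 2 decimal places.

44.03 years

Periodic rate i = 0.0234/12 = 0.00195.
n = ln(457600/163500) / ln(1+0.00195) = ln(2.79878) / 0.001948 = 528.3003 months
= 528.3003/12 years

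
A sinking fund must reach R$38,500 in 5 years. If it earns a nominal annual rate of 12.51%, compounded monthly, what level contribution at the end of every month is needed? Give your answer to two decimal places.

R$465.00

With 12 periods per year: i = 0.010425, n = 60.
FV-annuity factor = 82.794995; PMT = 38500 / 82.794995 = 465.0040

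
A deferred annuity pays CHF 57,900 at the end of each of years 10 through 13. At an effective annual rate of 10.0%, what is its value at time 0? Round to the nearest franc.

CHF 77,837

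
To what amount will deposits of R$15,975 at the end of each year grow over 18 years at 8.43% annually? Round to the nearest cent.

FV = 15975 × [(1+0.0843)^18 − 1] / 0.0843 = 15975 × 39.054587 = 623,897.0296

R$623,897.03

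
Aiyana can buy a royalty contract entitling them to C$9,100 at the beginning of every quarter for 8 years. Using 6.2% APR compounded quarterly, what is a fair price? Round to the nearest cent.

C$231,751.83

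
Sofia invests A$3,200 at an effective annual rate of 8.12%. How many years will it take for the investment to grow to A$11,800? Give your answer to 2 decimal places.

16.71 years

n = ln(11800/3200) / ln(1+0.0812) = ln(3.68750) / 0.078072 = 16.7148 years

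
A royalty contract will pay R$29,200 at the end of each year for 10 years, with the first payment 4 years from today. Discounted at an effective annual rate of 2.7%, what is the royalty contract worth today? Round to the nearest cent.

R$233,509.68

PV at t=3 (ordinary 10-year annuity): 29200 × a(10|0.027) = 29200 × 8.662303 = 252,939.2469
PV₀ = 252,939.2469 / (1+0.027)^3 = 252,939.2469 / 1.083207 = 233,509.6809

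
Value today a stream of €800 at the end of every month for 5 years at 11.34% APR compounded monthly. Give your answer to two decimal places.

€36,509.06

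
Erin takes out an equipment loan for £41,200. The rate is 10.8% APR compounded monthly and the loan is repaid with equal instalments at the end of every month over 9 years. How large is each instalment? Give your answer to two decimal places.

£598.04

With 12 periods per year: i = 0.009, n = 108.
PMT = 41200 / ( [1 − (1+0.009)^(−108)] / 0.009 ) = 41200 / 68.891762 = 598.0396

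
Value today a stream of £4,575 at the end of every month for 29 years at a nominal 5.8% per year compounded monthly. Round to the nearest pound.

£769,777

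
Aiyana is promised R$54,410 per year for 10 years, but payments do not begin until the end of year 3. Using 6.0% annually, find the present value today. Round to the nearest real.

R$356,410

Value one period before first payment (t=2): 54410 × [1 − (1+0.06)^(−10)] / 0.06 = 54410 × 7.360087 = 400,462.3365
Discount back 2 years: 400,462.3365 × (1+0.06)^(−2) = 400,462.3365 × 0.889996 = 356,410.0538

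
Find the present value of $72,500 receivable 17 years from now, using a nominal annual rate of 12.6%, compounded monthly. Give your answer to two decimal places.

$8,608.53

With 12 periods per year: i = 0.0105, n = 204.
Discount factor = (1+0.0105)^(−204) = 0.118738; PV = 72,500 × 0.118738 = 8,608.5333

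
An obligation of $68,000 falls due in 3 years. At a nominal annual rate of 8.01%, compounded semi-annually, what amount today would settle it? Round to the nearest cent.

i = 0.0801/2 = 0.04005 per half-year; n = 3·2 = 6.
Discount factor = (1+0.04005)^(−6) = 0.790087; PV = 68,000 × 0.790087 = 53,725.8880

$53,725.89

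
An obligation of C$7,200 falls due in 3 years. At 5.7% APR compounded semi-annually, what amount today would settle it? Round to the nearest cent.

i = 0.057/2 = 0.0285 per half-year; n = 3·2 = 6.
Discount factor = (1+0.0285)^(−6) = 0.844840; PV = 7,200 × 0.844840 = 6,082.8446

C$6,082.84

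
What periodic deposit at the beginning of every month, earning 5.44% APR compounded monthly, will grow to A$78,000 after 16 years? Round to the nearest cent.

With 12 periods per year: i = 0.00453333, n = 192.
FV-annuity factor × (1+i) = 306.494992; PMT = 78000 / 306.494992 = 254.4903

A$254.49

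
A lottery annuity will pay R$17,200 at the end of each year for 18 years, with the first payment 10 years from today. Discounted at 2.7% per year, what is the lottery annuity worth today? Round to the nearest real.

R$190,936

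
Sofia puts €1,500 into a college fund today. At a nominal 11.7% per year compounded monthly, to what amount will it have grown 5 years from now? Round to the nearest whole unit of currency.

€2,685

With 12 periods per year: i = 0.00975, n = 60.
1,500 × (1+0.00975)^60 = 1,500 × 1.789912 = 2,684.8682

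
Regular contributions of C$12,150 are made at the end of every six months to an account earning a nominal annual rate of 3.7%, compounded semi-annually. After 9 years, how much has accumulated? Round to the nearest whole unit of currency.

i = 0.037/2 = 0.0185 per half-year; n = 9·2 = 18.
FV = PMT · [(1+i)^n − 1] / i = 12150 · 21.130196 = 256,731.8805

C$256,732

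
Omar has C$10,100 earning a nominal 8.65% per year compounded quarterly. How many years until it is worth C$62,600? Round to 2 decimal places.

21.32 years

Periodic rate i = 0.0865/4 = 0.021625.
n = ln(62600/10100) / ln(1+0.021625) = ln(6.19802) / 0.021394 = 85.2663 quarters
= 85.2663/4 years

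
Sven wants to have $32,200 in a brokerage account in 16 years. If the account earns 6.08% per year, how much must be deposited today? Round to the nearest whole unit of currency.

$12,523

PV = 32,200 / (1 + 0.0608)^16 = 32,200 / 2.571202 = 12,523.3263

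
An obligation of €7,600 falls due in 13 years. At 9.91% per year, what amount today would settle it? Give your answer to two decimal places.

€2,225.00

Discount factor = (1+0.0991)^(−13) = 0.292763; PV = 7,600 × 0.292763 = 2,224.9994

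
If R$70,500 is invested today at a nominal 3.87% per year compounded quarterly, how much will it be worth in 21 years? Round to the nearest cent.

With 4 periods per year: i = 0.009675, n = 84.
FV = 70,500 × (1 + 0.009675)^84 = 158,286.4631

R$158,286.46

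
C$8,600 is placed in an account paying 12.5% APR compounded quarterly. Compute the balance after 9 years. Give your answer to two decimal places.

C$26,037.61

Periodic rate i = 0.125/4 = 0.03125; n = 9 × 4 = 36 periods.
8,600 × (1+0.03125)^36 = 8,600 × 3.027629 = 26,037.6070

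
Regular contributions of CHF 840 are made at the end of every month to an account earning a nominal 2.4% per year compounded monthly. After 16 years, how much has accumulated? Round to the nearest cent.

i = 0.024/12 = 0.002 per month; n = 16·12 = 192.
FV = 840 × [(1+0.002)^192 − 1] / 0.002 = 840 × 233.791266 = 196,384.6636

CHF 196,384.66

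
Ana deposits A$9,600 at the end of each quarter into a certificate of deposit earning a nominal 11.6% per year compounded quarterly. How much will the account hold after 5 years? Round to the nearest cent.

A$255,347.65

Periodic rate i = 0.116/4 = 0.029; n = 5 × 4 = 20 periods.
Accumulation factor s(20|0.029) = 26.598714; FV = 9600 × 26.598714 = 255,347.6522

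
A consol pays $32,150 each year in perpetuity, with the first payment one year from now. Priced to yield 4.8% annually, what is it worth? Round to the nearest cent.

$669,791.67

PV = C/r = 32150/0.048 = 669,791.6667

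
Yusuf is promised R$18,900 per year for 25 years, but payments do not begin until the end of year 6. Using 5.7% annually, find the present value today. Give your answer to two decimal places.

PV at t=5 (ordinary 25-year annuity): 18900 × a(25|0.057) = 18900 × 13.156023 = 248,648.8327
Discount back 5 years: 248,648.8327 × (1+0.057)^(−5) = 248,648.8327 × 0.757923 = 188,456.6593

R$188,456.66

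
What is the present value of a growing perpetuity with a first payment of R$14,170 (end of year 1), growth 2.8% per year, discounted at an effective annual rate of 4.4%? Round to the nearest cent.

R$885,625.00

PV = PMT / (i − g) = 14170 / (0.044 − 0.028) = 14170 / 0.016000 = 885,625.0000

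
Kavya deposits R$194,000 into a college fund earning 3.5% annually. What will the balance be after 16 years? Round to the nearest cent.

R$336,393.29

194,000 × (1+0.035)^16 = 194,000 × 1.733986 = 336,393.2917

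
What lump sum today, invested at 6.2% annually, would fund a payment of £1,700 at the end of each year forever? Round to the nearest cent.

£27,419.35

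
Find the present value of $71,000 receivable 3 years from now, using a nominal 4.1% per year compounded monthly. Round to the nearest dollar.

Periodic rate i = 0.041/12 = 0.00341667; n = 3 × 12 = 36 periods.
PV = FV·(1+i)^(−n) = 71,000 × 0.884449 = 62,795.8837

$62,796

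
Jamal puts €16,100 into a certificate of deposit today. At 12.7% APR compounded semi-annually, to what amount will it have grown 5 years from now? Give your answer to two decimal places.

€29,798.94

i = 0.127/2 = 0.0635 per half-year; n = 5·2 = 10.
16,100 × (1+0.0635)^10 = 16,100 × 1.850866 = 29,798.9402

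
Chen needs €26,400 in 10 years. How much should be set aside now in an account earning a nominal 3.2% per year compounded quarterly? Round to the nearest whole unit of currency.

€19,195

Periodic rate i = 0.032/4 = 0.008; n = 10 × 4 = 40 periods.
Discount factor = (1+0.008)^(−40) = 0.727074; PV = 26,400 × 0.727074 = 19,194.7581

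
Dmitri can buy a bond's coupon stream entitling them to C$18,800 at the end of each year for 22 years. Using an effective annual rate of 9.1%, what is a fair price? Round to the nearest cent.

C$176,186.52

PV = 18800 × [1 − (1+0.091)^(−22)] / 0.091 = 18800 × 9.371623 = 176,186.5207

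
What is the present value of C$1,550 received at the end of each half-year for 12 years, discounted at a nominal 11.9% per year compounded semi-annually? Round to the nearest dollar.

C$19,543

With 2 periods per year: i = 0.0595, n = 24.
PV = PMT · [1 − (1+i)^(−n)] / i = 1550 · 12.608553 = 19,543.2574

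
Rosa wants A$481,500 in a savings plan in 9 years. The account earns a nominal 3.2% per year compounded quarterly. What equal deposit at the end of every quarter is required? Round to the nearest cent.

A$11,594.38

With 4 periods per year: i = 0.008, n = 36.
FV-annuity factor = 41.528730; PMT = 481500 / 41.528730 = 11,594.3831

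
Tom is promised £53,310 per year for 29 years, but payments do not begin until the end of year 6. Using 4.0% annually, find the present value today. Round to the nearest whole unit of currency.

Value one period before first payment (t=5): 53310 × [1 − (1+0.04)^(−29)] / 0.04 = 53310 × 16.983715 = 905,401.8271
PV₀ = 905,401.8271 / (1+0.04)^5 = 905,401.8271 / 1.216653 = 744,174.3042

£744,174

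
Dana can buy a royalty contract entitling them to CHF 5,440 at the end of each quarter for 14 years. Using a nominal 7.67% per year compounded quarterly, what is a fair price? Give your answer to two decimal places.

CHF 185,768.88

With 4 periods per year: i = 0.019175, n = 56.
PV = 5440 × [1 − (1+0.019175)^(−56)] / 0.019175 = 5440 × 34.148692 = 185,768.8822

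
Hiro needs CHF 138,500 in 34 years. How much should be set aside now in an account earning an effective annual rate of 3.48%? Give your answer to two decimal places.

PV = 138,500 / (1 + 0.0348)^34 = 138,500 / 3.199766 = 43,284.4090

CHF 43,284.41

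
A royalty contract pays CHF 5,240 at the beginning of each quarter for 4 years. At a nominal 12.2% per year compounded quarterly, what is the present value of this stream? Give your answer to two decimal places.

CHF 67,569.15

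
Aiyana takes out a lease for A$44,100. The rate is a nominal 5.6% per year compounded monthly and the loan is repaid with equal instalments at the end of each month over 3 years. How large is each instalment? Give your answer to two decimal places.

A$1,333.63

Periodic rate i = 0.056/12 = 0.00466667; n = 3 × 12 = 36 periods.
Annuity-PV factor = 33.067661; PMT = 44100 / 33.067661 = 1,333.6293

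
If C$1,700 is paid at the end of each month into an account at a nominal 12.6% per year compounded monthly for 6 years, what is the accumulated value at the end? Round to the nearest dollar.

C$181,554

i = 0.126/12 = 0.0105 per month; n = 6·12 = 72.
Accumulation factor s(72|0.0105) = 106.796428; FV = 1700 × 106.796428 = 181,553.9269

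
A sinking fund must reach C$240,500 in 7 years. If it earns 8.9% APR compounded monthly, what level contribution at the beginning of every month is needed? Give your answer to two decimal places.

Periodic rate i = 0.089/12 = 0.00741667; n = 7 × 12 = 84 periods.
PMT = 240500 / ( [(1+0.00741667)^84 − 1] / 0.00741667 × (1+i) ) = 240500 / 116.846533 = 2,058.2553

C$2,058.26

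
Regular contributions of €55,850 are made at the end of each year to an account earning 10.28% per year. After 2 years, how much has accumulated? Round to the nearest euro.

€117,441

FV = 55850 × [(1+0.1028)^2 − 1] / 0.1028 = 55850 × 2.102800 = 117,441.3800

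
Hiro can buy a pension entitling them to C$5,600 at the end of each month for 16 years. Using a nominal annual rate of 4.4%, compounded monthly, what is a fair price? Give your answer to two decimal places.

C$770,905.95

With 12 periods per year: i = 0.00366667, n = 192.
PV = 5600 × [1 − (1+0.00366667)^(−192)] / 0.00366667 = 5600 × 137.661777 = 770,905.9505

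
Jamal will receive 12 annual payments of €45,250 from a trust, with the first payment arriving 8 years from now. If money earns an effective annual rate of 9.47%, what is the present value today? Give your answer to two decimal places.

PV at t=7 (ordinary 12-year annuity): 45250 × a(12|0.0947) = 45250 × 6.994259 = 316,490.2319
PV₀ = 316,490.2319 / (1+0.0947)^7 = 316,490.2319 / 1.883935 = 167,994.2758

€167,994.28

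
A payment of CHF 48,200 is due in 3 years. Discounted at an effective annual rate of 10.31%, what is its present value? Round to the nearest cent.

CHF 35,908.92

Discount factor = (1+0.1031)^(−3) = 0.744998; PV = 48,200 × 0.744998 = 35,908.9234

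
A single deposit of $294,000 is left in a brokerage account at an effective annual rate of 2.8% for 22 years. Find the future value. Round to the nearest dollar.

FV = PV·(1+i)^n = 294,000 × 1.835898 = 539,753.9794

$539,754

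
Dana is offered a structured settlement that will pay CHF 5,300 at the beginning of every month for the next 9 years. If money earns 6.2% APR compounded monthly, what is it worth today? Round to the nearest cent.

With 12 periods per year: i = 0.00516667, n = 108.
PV = PMT · [1 − (1+i)^(−n)] / i × (1+i) = 5300 · 83.038031 = 440,101.5663
Payments are at the start of each period, so multiply by (1+i).

CHF 440,101.57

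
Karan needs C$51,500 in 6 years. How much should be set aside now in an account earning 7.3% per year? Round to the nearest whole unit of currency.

PV = 51,500 / (1 + 0.073)^6 = 51,500 / 1.526154 = 33,744.9584

C$33,745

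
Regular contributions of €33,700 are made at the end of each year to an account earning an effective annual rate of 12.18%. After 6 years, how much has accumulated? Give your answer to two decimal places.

€274,727.66

FV = 33700 × [(1+0.1218)^6 − 1] / 0.1218 = 33700 × 8.152156 = 274,727.6604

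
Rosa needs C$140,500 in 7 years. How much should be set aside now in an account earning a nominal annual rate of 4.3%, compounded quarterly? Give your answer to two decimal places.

C$104,148.09

With 4 periods per year: i = 0.01075, n = 28.
Discount factor = (1+0.01075)^(−28) = 0.741268; PV = 140,500 × 0.741268 = 104,148.0934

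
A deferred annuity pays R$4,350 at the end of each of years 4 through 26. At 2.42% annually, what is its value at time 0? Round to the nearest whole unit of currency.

R$70,777

PV at t=3 (ordinary 23-year annuity): 4350 × a(23|0.0242) = 4350 × 17.480742 = 76,041.2274
PV₀ = 76,041.2274 / (1+0.0242)^3 = 76,041.2274 / 1.074371 = 70,777.4324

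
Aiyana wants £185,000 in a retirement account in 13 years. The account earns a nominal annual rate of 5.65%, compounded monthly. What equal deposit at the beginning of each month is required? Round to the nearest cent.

Periodic rate i = 0.0565/12 = 0.00470833; n = 13 × 12 = 156 periods.
FV-annuity factor × (1+i) = 230.641827; PMT = 185000 / 230.641827 = 802.1095

£802.11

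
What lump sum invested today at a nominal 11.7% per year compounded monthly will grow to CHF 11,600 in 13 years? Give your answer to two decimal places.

With 12 periods per year: i = 0.00975, n = 156.
PV = FV·(1+i)^(−n) = 11,600 × 0.220109 = 2,553.2629

CHF 2,553.26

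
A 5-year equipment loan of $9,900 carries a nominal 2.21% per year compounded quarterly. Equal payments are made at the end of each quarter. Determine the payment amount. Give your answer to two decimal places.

i = 0.0221/4 = 0.005525 per quarter; n = 5·4 = 20.
PMT = 9900 / ( [1 − (1+0.005525)^(−20)] / 0.005525 ) = 9900 / 18.885305 = 524.2171

$524.22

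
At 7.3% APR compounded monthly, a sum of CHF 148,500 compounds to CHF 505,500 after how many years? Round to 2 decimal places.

16.83 years

Periodic rate i = 0.073/12 = 0.00608333.
n = ln(505500/148500) / ln(1+0.00608333) = ln(3.40404) / 0.006065 = 201.9757 months
= 201.9757/12 years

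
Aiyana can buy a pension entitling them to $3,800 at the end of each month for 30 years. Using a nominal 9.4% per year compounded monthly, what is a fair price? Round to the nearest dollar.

i = 0.094/12 = 0.00783333 per month; n = 30·12 = 360.
PV = PMT · [1 − (1+i)^(−n)] / i = 3800 · 119.966236 = 455,871.6973

$455,872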